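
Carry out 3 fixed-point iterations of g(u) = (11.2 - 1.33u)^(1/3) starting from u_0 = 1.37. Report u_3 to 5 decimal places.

2.04058

u_1 = g(1.370000) = 2.108799
u_2 = g(2.108799) = 2.032413
u_3 = g(2.032413) = 2.040579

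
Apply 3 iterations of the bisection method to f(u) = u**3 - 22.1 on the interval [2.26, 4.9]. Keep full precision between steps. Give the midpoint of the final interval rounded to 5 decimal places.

f(2.260000) = -10.556824, f(4.900000) = 95.549000 (opposite signs)
step 1: m = 3.580000, f(m) = 23.782712 > 0 → root in [2.260000, 3.580000]
step 2: m = 2.920000, f(m) = 2.797088 > 0 → root in [2.260000, 2.920000]
step 3: m = 2.590000, f(m) = -4.726021 < 0 → root in [2.590000, 2.920000]
Midpoint of [2.590000, 2.920000] = 2.755000

2.75500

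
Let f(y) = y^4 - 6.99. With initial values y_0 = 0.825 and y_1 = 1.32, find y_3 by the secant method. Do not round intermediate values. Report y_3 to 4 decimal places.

1.5115

Secant update: y_(k+1) = y_k − f(y_k)·(y_k − y_(k-1))/(f(y_k) − f(y_(k-1))).
f(y_0) = -6.526750, f(y_1) = -3.954042
y_2 = 1.320000 - (-3.954042)·(1.320000 - 0.825000)/(-3.954042 - (-6.526750)) = 2.080775; f(y_2) = 11.755642
y_3 = 2.080775 - (11.755642)·(2.080775 - 1.320000)/(11.755642 - (-3.954042)) = 1.511483; f(y_3) = -1.770692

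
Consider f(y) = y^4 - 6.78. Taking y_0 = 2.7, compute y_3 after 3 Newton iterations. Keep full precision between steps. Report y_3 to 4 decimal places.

1.6317

Newton update: y ← y − f(y)/f'(y).
f'(y) = 4y^3
y_0 = 2.700000: f = 46.364100, f' = 78.732000 → y_1 = 2.700000 - (46.364100)/(78.732000) = 2.111115
y_1 = 2.111115: f = 13.083122, f' = 37.635320 → y_2 = 2.111115 - (13.083122)/(37.635320) = 1.763486
y_2 = 1.763486: f = 2.891374, f' = 21.936944 → y_3 = 1.763486 - (2.891374)/(21.936944) = 1.631682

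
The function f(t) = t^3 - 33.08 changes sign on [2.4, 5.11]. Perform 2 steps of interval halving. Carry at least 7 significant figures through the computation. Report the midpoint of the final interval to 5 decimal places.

f(2.400000) = -19.256000, f(5.110000) = 100.352831 (opposite signs)
step 1: m = 3.755000, f(m) = 19.865594 > 0 → root in [2.400000, 3.755000]
step 2: m = 3.077500, f(m) = -3.932978 < 0 → root in [3.077500, 3.755000]
Midpoint of [3.077500, 3.755000] = 3.416250

3.41625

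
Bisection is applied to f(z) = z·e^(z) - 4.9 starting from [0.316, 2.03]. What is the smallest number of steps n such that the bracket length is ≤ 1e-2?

8

Initial width b − a = 2.03 − 0.316 = 1.714000.
After n steps the width is (b−a)/2^n; need (b−a)/2^n ≤ 1e-2.
So n ≥ log₂(1.714000/1e-2) = log₂(171.4000) ≈ 7.4212.
Hence n = 8.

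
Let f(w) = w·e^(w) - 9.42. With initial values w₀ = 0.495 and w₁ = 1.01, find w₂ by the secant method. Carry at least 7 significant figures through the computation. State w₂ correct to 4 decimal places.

f(w_0) = -8.607953, f(w_1) = -6.646943
w_2 = 1.010000 - (-6.646943)·(1.010000 - 0.495000)/(-6.646943 - (-8.607953)) = 2.755618; f(w_2) = 33.927982

2.7556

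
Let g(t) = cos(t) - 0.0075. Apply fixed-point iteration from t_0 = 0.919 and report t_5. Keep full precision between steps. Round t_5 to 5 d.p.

0.70858

t_1 = g(0.919000) = 0.599115
t_2 = g(0.599115) = 0.818335
t_3 = g(0.818335) = 0.675938
t_4 = g(0.675938) = 0.772621
t_5 = g(0.772621) = 0.708584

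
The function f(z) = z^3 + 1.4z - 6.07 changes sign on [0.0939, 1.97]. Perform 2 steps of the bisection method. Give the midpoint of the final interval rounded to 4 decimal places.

1.7355

f(0.093900) = -5.937712, f(1.970000) = 4.333373 (opposite signs)
step 1: m = 1.031950, f(m) = -3.526325 < 0 → root in [1.031950, 1.970000]
step 2: m = 1.500975, f(m) = -0.587049 < 0 → root in [1.500975, 1.970000]
Midpoint of [1.500975, 1.970000] = 1.735488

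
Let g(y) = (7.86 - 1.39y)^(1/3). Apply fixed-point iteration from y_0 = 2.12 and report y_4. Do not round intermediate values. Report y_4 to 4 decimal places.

1.7566

y_1 = g(2.120000) = 1.700023
y_2 = g(1.700023) = 1.764850
y_3 = g(1.764850) = 1.755153
y_4 = g(1.755153) = 1.756610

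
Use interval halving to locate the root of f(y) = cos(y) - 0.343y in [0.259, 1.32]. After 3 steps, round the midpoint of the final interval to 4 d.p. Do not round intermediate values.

1.1211

f(0.259000) = 0.877810, f(1.320000) = -0.204585 (opposite signs)
step 1: m = 0.789500, f(m) = 0.433402 > 0 → root in [0.789500, 1.320000]
step 2: m = 1.054750, f(m) = 0.131666 > 0 → root in [1.054750, 1.320000]
step 3: m = 1.187375, f(m) = -0.033174 < 0 → root in [1.054750, 1.187375]
Midpoint of [1.054750, 1.187375] = 1.121063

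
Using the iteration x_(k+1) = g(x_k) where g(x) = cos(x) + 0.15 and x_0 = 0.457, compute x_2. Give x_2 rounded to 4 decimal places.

0.6498

x_1 = g(0.457000) = 1.047380
x_2 = g(1.047380) = 0.649842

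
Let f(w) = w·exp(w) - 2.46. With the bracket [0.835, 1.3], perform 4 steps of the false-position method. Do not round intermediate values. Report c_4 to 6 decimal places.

False-position update: c = (a·f(b) − b·f(a))/(f(b) − f(a)); replace the endpoint whose sign matches f(c).
f(0.835000) = -0.535480, f(1.300000) = 2.310086
step 1: c = 0.922504, f(c) = -0.139366 < 0 → new bracket [0.922504, 1.300000]
step 2: c = 0.943982, f(c) = -0.033780 < 0 → new bracket [0.943982, 1.300000]
step 3: c = 0.949113, f(c) = -0.008044 < 0 → new bracket [0.949113, 1.300000]
step 4: c = 0.950331, f(c) = -0.001907 < 0 → new bracket [0.950331, 1.300000]

0.950331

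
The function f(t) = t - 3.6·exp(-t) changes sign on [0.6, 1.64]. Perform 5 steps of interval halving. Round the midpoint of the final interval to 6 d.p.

1.136250

f(0.600000) = -1.375722, f(1.640000) = 0.941672 (opposite signs)
step 1: m = 1.120000, f(m) = -0.054607 < 0 → root in [1.120000, 1.640000]
step 2: m = 1.380000, f(m) = 0.474317 > 0 → root in [1.120000, 1.380000]
step 3: m = 1.250000, f(m) = 0.218583 > 0 → root in [1.120000, 1.250000]
step 4: m = 1.185000, f(m) = 0.084314 > 0 → root in [1.120000, 1.185000]
step 5: m = 1.152500, f(m) = 0.015454 > 0 → root in [1.120000, 1.152500]
Midpoint of [1.120000, 1.152500] = 1.136250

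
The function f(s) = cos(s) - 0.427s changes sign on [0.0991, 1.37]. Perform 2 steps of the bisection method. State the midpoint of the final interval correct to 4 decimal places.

1.2111

f(0.099100) = 0.952778, f(1.370000) = -0.385540 (opposite signs)
step 1: m = 0.734550, f(m) = 0.428480 > 0 → root in [0.734550, 1.370000]
step 2: m = 1.052275, f(m) = 0.046275 > 0 → root in [1.052275, 1.370000]
Midpoint of [1.052275, 1.370000] = 1.211137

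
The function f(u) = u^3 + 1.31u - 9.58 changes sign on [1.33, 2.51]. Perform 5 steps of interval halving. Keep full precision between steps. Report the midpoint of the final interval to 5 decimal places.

f(1.330000) = -5.485063, f(2.510000) = 9.521351 (opposite signs)
step 1: m = 1.920000, f(m) = 0.013088 > 0 → root in [1.330000, 1.920000]
step 2: m = 1.625000, f(m) = -3.160234 < 0 → root in [1.625000, 1.920000]
step 3: m = 1.772500, f(m) = -1.689262 < 0 → root in [1.772500, 1.920000]
step 4: m = 1.846250, f(m) = -0.868213 < 0 → root in [1.846250, 1.920000]
step 5: m = 1.883125, f(m) = -0.435244 < 0 → root in [1.883125, 1.920000]
Midpoint of [1.883125, 1.920000] = 1.901562

1.90156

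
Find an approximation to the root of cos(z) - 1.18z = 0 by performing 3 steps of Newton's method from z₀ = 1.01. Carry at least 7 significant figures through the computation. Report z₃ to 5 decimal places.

0.66623

f'(z) = -sin(z) - 1.18
z_0 = 1.010000: f = -0.659939, f' = -2.026832 → z_1 = 1.010000 - (-0.659939)/(-2.026832) = 0.684399
z_1 = 0.684399: f = -0.032791, f' = -1.812207 → z_2 = 0.684399 - (-0.032791)/(-1.812207) = 0.666304
z_2 = 0.666304: f = -0.000127, f' = -1.798085 → z_3 = 0.666304 - (-0.000127)/(-1.798085) = 0.666233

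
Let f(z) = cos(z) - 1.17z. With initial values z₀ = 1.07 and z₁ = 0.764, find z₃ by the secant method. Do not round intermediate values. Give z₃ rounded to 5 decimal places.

0.67008

f(z_0) = -0.771776, f(z_1) = -0.171805
z_2 = 0.764000 - (-0.171805)·(0.764000 - 1.070000)/(-0.171805 - (-0.771776)) = 0.676375; f(z_2) = -0.011512
z_3 = 0.676375 - (-0.011512)·(0.676375 - 0.764000)/(-0.011512 - (-0.171805)) = 0.670082; f(z_3) = -0.000225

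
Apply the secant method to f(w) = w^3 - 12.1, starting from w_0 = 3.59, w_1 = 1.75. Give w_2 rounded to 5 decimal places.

Secant update: w_(k+1) = w_k − f(w_k)·(w_k − w_(k-1))/(f(w_k) − f(w_(k-1))).
f(w_0) = 34.168279, f(w_1) = -6.740625
w_2 = 1.750000 - (-6.740625)·(1.750000 - 3.590000)/(-6.740625 - (34.168279)) = 2.053180; f(w_2) = -3.444724

2.05318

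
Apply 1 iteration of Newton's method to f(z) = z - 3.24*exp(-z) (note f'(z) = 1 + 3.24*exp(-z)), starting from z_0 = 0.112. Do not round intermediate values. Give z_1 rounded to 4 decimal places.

z_0 = 0.112000: f = -2.784703, f' = 3.896703 → z_1 = 0.112000 - (-2.784703)/(3.896703) = 0.826631

0.8266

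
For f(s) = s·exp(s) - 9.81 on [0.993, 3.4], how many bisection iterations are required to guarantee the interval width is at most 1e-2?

8

Initial width b − a = 3.4 − 0.993 = 2.407000.
After n steps the width is (b−a)/2^n; need (b−a)/2^n ≤ 1e-2.
So n ≥ log₂(2.407000/1e-2) = log₂(240.7000) ≈ 7.9111.
Hence n = 8.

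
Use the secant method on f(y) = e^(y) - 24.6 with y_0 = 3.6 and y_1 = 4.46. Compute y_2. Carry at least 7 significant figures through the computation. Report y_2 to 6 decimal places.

3.393172

f(y_0) = 11.998234, f(y_1) = 61.887509
y_2 = 4.460000 - (61.887509)·(4.460000 - 3.600000)/(61.887509 - (11.998234)) = 3.393172; f(y_2) = 5.160212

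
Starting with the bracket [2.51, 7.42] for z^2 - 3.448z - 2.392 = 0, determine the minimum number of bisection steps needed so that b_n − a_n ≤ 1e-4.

Initial width b − a = 7.42 − 2.51 = 4.910000.
After n steps the width is (b−a)/2^n; need (b−a)/2^n ≤ 1e-4.
So n ≥ log₂(4.910000/1e-4) = log₂(49100.0000) ≈ 15.5834.
Hence n = 16.

16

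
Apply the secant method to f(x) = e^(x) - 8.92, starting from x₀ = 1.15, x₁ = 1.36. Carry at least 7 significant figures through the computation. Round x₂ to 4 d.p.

f(x_0) = -5.761807, f(x_1) = -5.023807
x_2 = 1.360000 - (-5.023807)·(1.360000 - 1.150000)/(-5.023807 - (-5.761807)) = 2.789538; f(x_2) = 7.353495

2.7895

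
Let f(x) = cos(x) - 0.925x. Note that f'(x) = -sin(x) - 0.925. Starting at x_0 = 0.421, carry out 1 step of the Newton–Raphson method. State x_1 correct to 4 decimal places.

x_0 = 0.421000: f = 0.523256, f' = -1.333673 → x_1 = 0.421000 - (0.523256)/(-1.333673) = 0.813342

0.8133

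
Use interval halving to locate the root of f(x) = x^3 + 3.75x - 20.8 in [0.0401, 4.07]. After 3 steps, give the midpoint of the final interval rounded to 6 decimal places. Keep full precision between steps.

f(0.040100) = -20.649561, f(4.070000) = 61.881643 (opposite signs)
step 1: m = 2.055050, f(m) = -4.414613 < 0 → root in [2.055050, 4.070000]
step 2: m = 3.062525, f(m) = 19.408073 > 0 → root in [2.055050, 3.062525]
step 3: m = 2.558788, f(m) = 5.548842 > 0 → root in [2.055050, 2.558788]
Midpoint of [2.055050, 2.558788] = 2.306919

2.306919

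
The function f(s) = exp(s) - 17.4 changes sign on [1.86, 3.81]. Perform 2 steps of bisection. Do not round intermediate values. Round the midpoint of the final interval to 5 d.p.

3.07875

f(1.860000) = -10.976263, f(3.810000) = 27.750439 (opposite signs)
step 1: m = 2.835000, f(m) = -0.369600 < 0 → root in [2.835000, 3.810000]
step 2: m = 3.322500, f(m) = 10.329588 > 0 → root in [2.835000, 3.322500]
Midpoint of [2.835000, 3.322500] = 3.078750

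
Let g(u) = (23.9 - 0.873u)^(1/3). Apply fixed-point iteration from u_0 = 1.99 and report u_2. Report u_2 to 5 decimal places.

u_1 = g(1.990000) = 2.808931
u_2 = g(2.808931) = 2.778397

2.77840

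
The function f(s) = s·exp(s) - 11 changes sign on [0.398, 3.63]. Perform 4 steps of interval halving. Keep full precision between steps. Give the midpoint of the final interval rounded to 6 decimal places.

1.711000

f(0.398000) = -10.407440, f(3.630000) = 125.897524 (opposite signs)
step 1: m = 2.014000, f(m) = 4.091366 > 0 → root in [0.398000, 2.014000]
step 2: m = 1.206000, f(m) = -6.971842 < 0 → root in [1.206000, 2.014000]
step 3: m = 1.610000, f(m) = -2.945474 < 0 → root in [1.610000, 2.014000]
step 4: m = 1.812000, f(m) = 0.094297 > 0 → root in [1.610000, 1.812000]
Midpoint of [1.610000, 1.812000] = 1.711000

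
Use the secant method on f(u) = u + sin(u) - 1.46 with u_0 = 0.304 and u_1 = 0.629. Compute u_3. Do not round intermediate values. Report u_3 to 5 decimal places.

Secant update: u_(k+1) = u_k − f(u_k)·(u_k − u_(k-1))/(f(u_k) − f(u_(k-1))).
f(u_0) = -0.856661, f(u_1) = -0.242664
u_2 = 0.629000 - (-0.242664)·(0.629000 - 0.304000)/(-0.242664 - (-0.856661)) = 0.757446; f(u_2) = -0.015486
u_3 = 0.757446 - (-0.015486)·(0.757446 - 0.629000)/(-0.015486 - (-0.242664)) = 0.766202; f(u_3) = -0.000395

0.76620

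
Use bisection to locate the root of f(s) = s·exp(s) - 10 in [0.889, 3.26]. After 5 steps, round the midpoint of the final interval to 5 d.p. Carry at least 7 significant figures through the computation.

f(0.889000) = -7.837333, f(3.260000) = 74.921491 (opposite signs)
step 1: m = 2.074500, f(m) = 6.514192 > 0 → root in [0.889000, 2.074500]
step 2: m = 1.481750, f(m) = -3.479352 < 0 → root in [1.481750, 2.074500]
step 3: m = 1.778125, f(m) = 0.524274 > 0 → root in [1.481750, 1.778125]
step 4: m = 1.629938, f(m) = -1.681523 < 0 → root in [1.629938, 1.778125]
step 5: m = 1.704031, f(m) = -0.634544 < 0 → root in [1.704031, 1.778125]
Midpoint of [1.704031, 1.778125] = 1.741078

1.74108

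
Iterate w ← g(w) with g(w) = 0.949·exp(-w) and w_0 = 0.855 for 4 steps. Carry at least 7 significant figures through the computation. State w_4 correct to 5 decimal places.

w_1 = g(0.855000) = 0.403594
w_2 = g(0.403594) = 0.633852
w_3 = g(0.633852) = 0.503487
w_4 = g(0.503487) = 0.573594

0.57359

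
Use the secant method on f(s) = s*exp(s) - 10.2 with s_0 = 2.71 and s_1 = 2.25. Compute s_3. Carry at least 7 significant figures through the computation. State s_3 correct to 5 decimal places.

f(s_0) = 30.529337, f(s_1) = 11.147406
s_2 = 2.250000 - (11.147406)·(2.250000 - 2.710000)/(11.147406 - (30.529337)) = 1.985434; f(s_2) = 4.258334
s_3 = 1.985434 - (4.258334)·(1.985434 - 2.250000)/(4.258334 - (11.147406)) = 1.821898; f(s_3) = 1.065851

1.82190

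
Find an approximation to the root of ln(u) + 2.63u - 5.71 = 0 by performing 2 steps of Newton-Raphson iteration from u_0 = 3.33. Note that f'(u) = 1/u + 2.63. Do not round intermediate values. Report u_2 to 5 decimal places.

1.92248

u_0 = 3.330000: f = 4.250872, f' = 2.930300 → u_1 = 3.330000 - (4.250872)/(2.930300) = 1.879339
u_1 = 1.879339: f = -0.136418, f' = 3.162102 → u_2 = 1.879339 - (-0.136418)/(3.162102) = 1.922481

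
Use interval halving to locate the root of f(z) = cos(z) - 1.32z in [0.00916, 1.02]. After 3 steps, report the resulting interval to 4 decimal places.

[0.5146, 0.6409]

f(0.009160) = 0.987867, f(1.020000) = -0.823034 (opposite signs)
step 1: m = 0.514580, f(m) = 0.191254 > 0 → root in [0.514580, 1.020000]
step 2: m = 0.767290, f(m) = -0.293028 < 0 → root in [0.514580, 0.767290]
step 3: m = 0.640935, f(m) = -0.044497 < 0 → root in [0.514580, 0.640935]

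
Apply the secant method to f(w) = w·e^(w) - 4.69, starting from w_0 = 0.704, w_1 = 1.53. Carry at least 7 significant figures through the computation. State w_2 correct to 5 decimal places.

Secant update: w_(k+1) = w_k − f(w_k)·(w_k − w_(k-1))/(f(w_k) − f(w_(k-1))).
f(w_0) = -3.266636, f(w_1) = 2.375811
w_2 = 1.530000 - (2.375811)·(1.530000 - 0.704000)/(2.375811 - (-3.266636)) = 1.182204; f(w_2) = -0.834176

1.18220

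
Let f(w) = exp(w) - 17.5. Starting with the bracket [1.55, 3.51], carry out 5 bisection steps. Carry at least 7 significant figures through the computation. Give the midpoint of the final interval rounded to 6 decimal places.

f(1.550000) = -12.788530, f(3.510000) = 15.948268 (opposite signs)
step 1: m = 2.530000, f(m) = -4.946494 < 0 → root in [2.530000, 3.510000]
step 2: m = 3.020000, f(m) = 2.991292 > 0 → root in [2.530000, 3.020000]
step 3: m = 2.775000, f(m) = -1.461373 < 0 → root in [2.775000, 3.020000]
step 4: m = 2.897500, f(m) = 0.628767 > 0 → root in [2.775000, 2.897500]
step 5: m = 2.836250, f(m) = -0.448298 < 0 → root in [2.836250, 2.897500]
Midpoint of [2.836250, 2.897500] = 2.866875

2.866875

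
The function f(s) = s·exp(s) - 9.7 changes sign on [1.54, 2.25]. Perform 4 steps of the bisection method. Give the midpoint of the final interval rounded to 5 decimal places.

f(1.540000) = -2.516531, f(2.250000) = 11.647406 (opposite signs)
step 1: m = 1.895000, f(m) = 2.906579 > 0 → root in [1.540000, 1.895000]
step 2: m = 1.717500, f(m) = -0.132521 < 0 → root in [1.717500, 1.895000]
step 3: m = 1.806250, f(m) = 1.295684 > 0 → root in [1.717500, 1.806250]
step 4: m = 1.761875, f(m) = 0.560008 > 0 → root in [1.717500, 1.761875]
Midpoint of [1.717500, 1.761875] = 1.739688

1.73969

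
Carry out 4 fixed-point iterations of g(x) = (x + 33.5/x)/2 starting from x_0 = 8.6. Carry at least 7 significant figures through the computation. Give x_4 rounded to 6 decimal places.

x_1 = g(8.600000) = 6.247674
x_2 = g(6.247674) = 5.804835
x_3 = g(5.804835) = 5.787943
x_4 = g(5.787943) = 5.787918

5.787918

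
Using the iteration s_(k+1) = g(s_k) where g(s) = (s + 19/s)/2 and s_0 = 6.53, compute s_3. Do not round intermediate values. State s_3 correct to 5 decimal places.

4.35892

s_1 = g(6.530000) = 4.719824
s_2 = g(4.719824) = 4.372699
s_3 = g(4.372699) = 4.358921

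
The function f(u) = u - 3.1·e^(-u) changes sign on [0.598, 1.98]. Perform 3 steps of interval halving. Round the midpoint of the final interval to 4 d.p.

f(0.598000) = -1.106722, f(1.980000) = 1.551985 (opposite signs)
step 1: m = 1.289000, f(m) = 0.434807 > 0 → root in [0.598000, 1.289000]
step 2: m = 0.943500, f(m) = -0.263215 < 0 → root in [0.943500, 1.289000]
step 3: m = 1.116250, f(m) = 0.100983 > 0 → root in [0.943500, 1.116250]
Midpoint of [0.943500, 1.116250] = 1.029875

1.0299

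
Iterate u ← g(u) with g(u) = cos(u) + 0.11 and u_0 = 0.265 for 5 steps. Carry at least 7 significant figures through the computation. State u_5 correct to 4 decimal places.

u_1 = g(0.265000) = 1.075093
u_2 = g(1.075093) = 0.585651
u_3 = g(0.585651) = 0.943352
u_4 = g(0.943352) = 0.697077
u_5 = g(0.697077) = 0.876722

0.8767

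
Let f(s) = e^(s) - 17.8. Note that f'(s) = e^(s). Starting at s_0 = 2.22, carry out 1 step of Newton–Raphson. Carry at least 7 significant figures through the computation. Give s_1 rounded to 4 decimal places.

s_0 = 2.220000: f = -8.592669, f' = 9.207331 → s_1 = 2.220000 - (-8.592669)/(9.207331) = 3.153242

3.1532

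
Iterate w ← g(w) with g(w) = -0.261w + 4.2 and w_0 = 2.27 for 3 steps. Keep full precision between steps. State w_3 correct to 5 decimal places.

3.34955

w_1 = g(2.270000) = 3.607530
w_2 = g(3.607530) = 3.258435
w_3 = g(3.258435) = 3.349549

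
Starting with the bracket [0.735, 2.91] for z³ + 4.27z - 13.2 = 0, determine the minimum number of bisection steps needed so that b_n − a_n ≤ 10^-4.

Initial width b − a = 2.91 − 0.735 = 2.175000.
After n steps the width is (b−a)/2^n; need (b−a)/2^n ≤ 10^-4.
So n ≥ log₂(2.175000/10^-4) = log₂(21750.0000) ≈ 14.4087.
Hence n = 15.

15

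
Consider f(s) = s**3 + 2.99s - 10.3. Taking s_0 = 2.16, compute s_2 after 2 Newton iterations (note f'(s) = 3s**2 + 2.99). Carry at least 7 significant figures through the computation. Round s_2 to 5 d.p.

Newton update: s ← s − f(s)/f'(s).
s_0 = 2.160000: f = 6.236096, f' = 16.986800 → s_1 = 2.160000 - (6.236096)/(16.986800) = 1.792886
s_1 = 1.792886: f = 0.823851, f' = 12.633318 → s_2 = 1.792886 - (0.823851)/(12.633318) = 1.727673

1.72767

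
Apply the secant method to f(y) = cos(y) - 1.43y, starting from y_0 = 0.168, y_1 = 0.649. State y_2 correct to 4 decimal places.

0.5769

f(y_0) = 0.745681, f(y_1) = -0.131381
y_2 = 0.649000 - (-0.131381)·(0.649000 - 0.168000)/(-0.131381 - (0.745681)) = 0.576948; f(y_2) = 0.013096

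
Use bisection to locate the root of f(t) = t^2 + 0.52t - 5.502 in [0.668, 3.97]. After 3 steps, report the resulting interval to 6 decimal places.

[1.906250, 2.319000]

f(0.668000) = -4.708416, f(3.970000) = 12.323300 (opposite signs)
step 1: m = 2.319000, f(m) = 1.081641 > 0 → root in [0.668000, 2.319000]
step 2: m = 1.493500, f(m) = -2.494838 < 0 → root in [1.493500, 2.319000]
step 3: m = 1.906250, f(m) = -0.876961 < 0 → root in [1.906250, 2.319000]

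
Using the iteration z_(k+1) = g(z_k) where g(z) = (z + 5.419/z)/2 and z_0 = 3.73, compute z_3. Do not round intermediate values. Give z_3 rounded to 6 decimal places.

z_1 = g(3.730000) = 2.591408
z_2 = g(2.591408) = 2.341275
z_3 = g(2.341275) = 2.327913

2.327913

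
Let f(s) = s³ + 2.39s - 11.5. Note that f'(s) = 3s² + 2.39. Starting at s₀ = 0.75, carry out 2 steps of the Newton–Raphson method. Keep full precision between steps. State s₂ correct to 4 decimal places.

2.2416

s_0 = 0.750000: f = -9.285625, f' = 4.077500 → s_1 = 0.750000 - (-9.285625)/(4.077500) = 3.027284
s_1 = 3.027284: f = 23.478593, f' = 29.883343 → s_2 = 3.027284 - (23.478593)/(29.883343) = 2.241609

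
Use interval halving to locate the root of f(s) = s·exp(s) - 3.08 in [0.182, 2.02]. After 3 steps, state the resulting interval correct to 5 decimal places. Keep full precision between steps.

[0.87125, 1.10100]

f(0.182000) = -2.861670, f(2.020000) = 12.147416 (opposite signs)
step 1: m = 1.101000, f(m) = 0.230896 > 0 → root in [0.182000, 1.101000]
step 2: m = 0.641500, f(m) = -1.861581 < 0 → root in [0.641500, 1.101000]
step 3: m = 0.871250, f(m) = -0.997803 < 0 → root in [0.871250, 1.101000]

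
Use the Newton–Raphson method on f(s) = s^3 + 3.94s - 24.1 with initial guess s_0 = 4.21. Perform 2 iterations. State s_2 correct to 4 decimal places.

Newton update: s ← s − f(s)/f'(s).
f'(s) = 3s^2 + 3.94
s_0 = 4.210000: f = 67.105861, f' = 57.112300 → s_1 = 4.210000 - (67.105861)/(57.112300) = 3.035019
s_1 = 3.035019: f = 15.814571, f' = 31.574023 → s_2 = 3.035019 - (15.814571)/(31.574023) = 2.534146

2.5341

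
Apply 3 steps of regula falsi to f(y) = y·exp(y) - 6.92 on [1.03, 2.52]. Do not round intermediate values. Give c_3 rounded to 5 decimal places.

1.43535

f(1.030000) = -4.034902, f(2.520000) = 24.400064
step 1: c = 1.241430, f(c) = -2.623959 < 0 → new bracket [1.241430, 2.520000]
step 2: c = 1.365576, f(c) = -1.569705 < 0 → new bracket [1.365576, 2.520000]
step 3: c = 1.435353, f(c) = -0.889897 < 0 → new bracket [1.435353, 2.520000]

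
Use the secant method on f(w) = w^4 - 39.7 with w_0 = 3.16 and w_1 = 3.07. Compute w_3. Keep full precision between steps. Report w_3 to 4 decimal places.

2.5513

Secant update: w_(k+1) = w_k − f(w_k)·(w_k − w_(k-1))/(f(w_k) − f(w_(k-1))).
f(w_0) = 60.012207, f(w_1) = 49.128740
w_2 = 3.070000 - (49.128740)·(3.070000 - 3.160000)/(49.128740 - (60.012207)) = 2.663734; f(w_2) = 10.645793
w_3 = 2.663734 - (10.645793)·(2.663734 - 3.070000)/(10.645793 - (49.128740)) = 2.551345; f(w_3) = 2.671817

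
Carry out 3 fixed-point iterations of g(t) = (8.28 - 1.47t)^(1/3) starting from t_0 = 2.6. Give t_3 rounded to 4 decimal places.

t_1 = g(2.600000) = 1.645811
t_2 = g(1.645811) = 1.802943
t_3 = g(1.802943) = 1.778939

1.7789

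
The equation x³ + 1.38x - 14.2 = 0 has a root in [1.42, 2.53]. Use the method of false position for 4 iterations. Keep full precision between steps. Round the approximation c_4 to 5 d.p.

2.23186

f(1.420000) = -9.377112, f(2.530000) = 5.485677
step 1: c = 2.120312, f(c) = -1.741629 < 0 → new bracket [2.120312, 2.530000]
step 2: c = 2.219038, f(c) = -0.210889 < 0 → new bracket [2.219038, 2.530000]
step 3: c = 2.230550, f(c) = -0.024060 < 0 → new bracket [2.230550, 2.530000]
step 4: c = 2.231858, f(c) = -0.002726 < 0 → new bracket [2.231858, 2.530000]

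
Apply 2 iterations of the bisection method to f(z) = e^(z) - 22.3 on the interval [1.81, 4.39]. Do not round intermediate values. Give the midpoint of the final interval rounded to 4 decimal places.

f(1.810000) = -16.189553, f(4.390000) = 58.340419 (opposite signs)
step 1: m = 3.100000, f(m) = -0.102049 < 0 → root in [3.100000, 4.390000]
step 2: m = 3.745000, f(m) = 20.009007 > 0 → root in [3.100000, 3.745000]
Midpoint of [3.100000, 3.745000] = 3.422500

3.4225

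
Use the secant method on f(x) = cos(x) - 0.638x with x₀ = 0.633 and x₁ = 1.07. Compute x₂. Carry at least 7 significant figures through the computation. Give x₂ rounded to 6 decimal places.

f(x_0) = 0.402402, f(x_1) = -0.202536
x_2 = 1.070000 - (-0.202536)·(1.070000 - 0.633000)/(-0.202536 - (0.402402)) = 0.923691; f(x_2) = 0.013565

0.923691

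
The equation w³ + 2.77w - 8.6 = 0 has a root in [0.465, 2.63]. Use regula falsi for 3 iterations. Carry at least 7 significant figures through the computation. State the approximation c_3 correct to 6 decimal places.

1.533628

f(0.465000) = -7.211405, f(2.630000) = 16.876547
step 1: c = 1.113154, f(c) = -4.137244 < 0 → new bracket [1.113154, 2.630000]
step 2: c = 1.411794, f(c) = -1.875398 < 0 → new bracket [1.411794, 2.630000]
step 3: c = 1.533628, f(c) = -0.744738 < 0 → new bracket [1.533628, 2.630000]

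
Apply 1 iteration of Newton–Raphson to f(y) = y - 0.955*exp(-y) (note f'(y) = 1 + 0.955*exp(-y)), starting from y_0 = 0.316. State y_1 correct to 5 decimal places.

y_0 = 0.316000: f = -0.380252, f' = 1.696252 → y_1 = 0.316000 - (-0.380252)/(1.696252) = 0.540172

0.54017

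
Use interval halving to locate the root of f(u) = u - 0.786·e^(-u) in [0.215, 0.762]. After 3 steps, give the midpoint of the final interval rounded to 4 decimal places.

0.4543

f(0.215000) = -0.418942, f(0.762000) = 0.395149 (opposite signs)
step 1: m = 0.488500, f(m) = 0.006253 > 0 → root in [0.215000, 0.488500]
step 2: m = 0.351750, f(m) = -0.201166 < 0 → root in [0.351750, 0.488500]
step 3: m = 0.420125, f(m) = -0.096249 < 0 → root in [0.420125, 0.488500]
Midpoint of [0.420125, 0.488500] = 0.454313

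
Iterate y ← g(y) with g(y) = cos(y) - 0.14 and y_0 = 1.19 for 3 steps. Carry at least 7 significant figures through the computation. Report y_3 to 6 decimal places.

y_1 = g(1.190000) = 0.231660
y_2 = g(0.231660) = 0.833287
y_3 = g(0.833287) = 0.532447

0.532447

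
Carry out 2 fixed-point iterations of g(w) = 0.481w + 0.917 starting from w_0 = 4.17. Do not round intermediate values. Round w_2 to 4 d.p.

w_1 = g(4.170000) = 2.922770
w_2 = g(2.922770) = 2.322852

2.3229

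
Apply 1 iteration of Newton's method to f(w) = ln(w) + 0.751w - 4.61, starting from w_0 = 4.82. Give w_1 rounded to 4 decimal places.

4.2122

f'(w) = 1/w + 0.751
w_0 = 4.820000: f = 0.582594, f' = 0.958469 → w_1 = 4.820000 - (0.582594)/(0.958469) = 4.212162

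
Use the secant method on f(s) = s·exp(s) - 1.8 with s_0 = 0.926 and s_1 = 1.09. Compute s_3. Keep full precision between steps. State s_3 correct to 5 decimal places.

f(s_0) = 0.537586, f(s_1) = 1.441959
s_2 = 1.090000 - (1.441959)·(1.090000 - 0.926000)/(1.441959 - (0.537586)) = 0.828513; f(s_2) = 0.097223
s_3 = 0.828513 - (0.097223)·(0.828513 - 1.090000)/(0.097223 - (1.441959)) = 0.809608; f(s_3) = 0.019212

0.80961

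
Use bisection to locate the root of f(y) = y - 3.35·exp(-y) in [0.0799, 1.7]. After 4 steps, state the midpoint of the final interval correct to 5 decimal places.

1.14309

f(0.079900) = -3.012849, f(1.700000) = 1.088010 (opposite signs)
step 1: m = 0.889950, f(m) = -0.485816 < 0 → root in [0.889950, 1.700000]
step 2: m = 1.294975, f(m) = 0.377394 > 0 → root in [0.889950, 1.294975]
step 3: m = 1.092462, f(m) = -0.031093 < 0 → root in [1.092462, 1.294975]
step 4: m = 1.193719, f(m) = 0.178360 > 0 → root in [1.092462, 1.193719]
Midpoint of [1.092462, 1.193719] = 1.143091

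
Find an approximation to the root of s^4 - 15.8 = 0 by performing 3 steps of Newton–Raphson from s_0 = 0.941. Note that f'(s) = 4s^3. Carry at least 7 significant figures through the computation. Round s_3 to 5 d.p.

s_0 = 0.941000: f = -15.015923, f' = 3.332950 → s_1 = 0.941000 - (-15.015923)/(3.332950) = 5.446294
s_1 = 5.446294: f = 864.041571, f' = 646.194637 → s_2 = 5.446294 - (864.041571)/(646.194637) = 4.109172
s_2 = 4.109172: f = 269.313086, f' = 277.538256 → s_3 = 4.109172 - (269.313086)/(277.538256) = 3.138808

3.13881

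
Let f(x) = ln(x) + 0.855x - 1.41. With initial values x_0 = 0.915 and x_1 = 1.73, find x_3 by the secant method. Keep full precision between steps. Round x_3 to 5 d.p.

f(x_0) = -0.716506, f(x_1) = 0.617271
x_2 = 1.730000 - (0.617271)·(1.730000 - 0.915000)/(0.617271 - (-0.716506)) = 1.352819; f(x_2) = 0.048850
x_3 = 1.352819 - (0.048850)·(1.352819 - 1.730000)/(0.048850 - (0.617271)) = 1.320404; f(x_3) = -0.003117

1.32040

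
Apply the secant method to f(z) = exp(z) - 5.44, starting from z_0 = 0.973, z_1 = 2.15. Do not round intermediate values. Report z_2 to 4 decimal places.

Secant update: z_(k+1) = z_k − f(z_k)·(z_k − z_(k-1))/(f(z_k) − f(z_(k-1))).
f(z_0) = -2.794130, f(z_1) = 3.144858
z_2 = 2.150000 - (3.144858)·(2.150000 - 0.973000)/(3.144858 - (-2.794130)) = 1.526746; f(z_2) = -0.836826

1.5267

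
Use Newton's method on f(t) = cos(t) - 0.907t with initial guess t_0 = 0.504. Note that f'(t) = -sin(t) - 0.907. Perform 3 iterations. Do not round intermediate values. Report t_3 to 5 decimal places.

t_0 = 0.504000: f = 0.418530, f' = -1.389932 → t_1 = 0.504000 - (0.418530)/(-1.389932) = 0.805115
t_1 = 0.805115: f = -0.037212, f' = -1.627911 → t_2 = 0.805115 - (-0.037212)/(-1.627911) = 0.782257
t_2 = 0.782257: f = -0.000182, f' = -1.611882 → t_3 = 0.782257 - (-0.000182)/(-1.611882) = 0.782144

0.78214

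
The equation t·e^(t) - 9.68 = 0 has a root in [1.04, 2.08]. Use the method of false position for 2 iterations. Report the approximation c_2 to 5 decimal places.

f(1.040000) = -6.737614, f(2.080000) = 6.969295
step 1: c = 1.551211, f(c) = -2.362663 < 0 → new bracket [1.551211, 2.080000]
step 2: c = 1.685089, f(c) = -0.592425 < 0 → new bracket [1.685089, 2.080000]

1.68509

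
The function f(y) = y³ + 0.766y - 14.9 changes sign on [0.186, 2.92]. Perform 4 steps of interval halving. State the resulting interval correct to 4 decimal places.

[2.2365, 2.4074]

f(0.186000) = -14.751089, f(2.920000) = 12.233808 (opposite signs)
step 1: m = 1.553000, f(m) = -9.964863 < 0 → root in [1.553000, 2.920000]
step 2: m = 2.236500, f(m) = -2.000020 < 0 → root in [2.236500, 2.920000]
step 3: m = 2.578250, f(m) = 4.213529 > 0 → root in [2.236500, 2.578250]
step 4: m = 2.407375, f(m) = 0.895881 > 0 → root in [2.236500, 2.407375]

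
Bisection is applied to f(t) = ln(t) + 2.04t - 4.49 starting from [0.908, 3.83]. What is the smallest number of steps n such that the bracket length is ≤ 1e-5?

Initial width b − a = 3.83 − 0.908 = 2.922000.
After n steps the width is (b−a)/2^n; need (b−a)/2^n ≤ 1e-5.
So n ≥ log₂(2.922000/1e-5) = log₂(292200.0000) ≈ 18.1566.
Hence n = 19.

19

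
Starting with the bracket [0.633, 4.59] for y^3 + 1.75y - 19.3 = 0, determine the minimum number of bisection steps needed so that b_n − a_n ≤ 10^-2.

9

Initial width b − a = 4.59 − 0.633 = 3.957000.
After n steps the width is (b−a)/2^n; need (b−a)/2^n ≤ 10^-2.
So n ≥ log₂(3.957000/10^-2) = log₂(395.7000) ≈ 8.6283.
Hence n = 9.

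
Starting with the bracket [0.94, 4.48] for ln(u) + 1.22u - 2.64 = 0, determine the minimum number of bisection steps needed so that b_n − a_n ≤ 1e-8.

29

Initial width b − a = 4.48 − 0.94 = 3.540000.
After n steps the width is (b−a)/2^n; need (b−a)/2^n ≤ 1e-8.
So n ≥ log₂(3.540000/1e-8) = log₂(354000000.0000) ≈ 28.3992.
Hence n = 29.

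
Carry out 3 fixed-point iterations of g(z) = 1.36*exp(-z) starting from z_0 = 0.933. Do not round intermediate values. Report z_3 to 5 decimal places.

0.61322

z_1 = g(0.933000) = 0.534986
z_2 = g(0.534986) = 0.796522
z_3 = g(0.796522) = 0.613217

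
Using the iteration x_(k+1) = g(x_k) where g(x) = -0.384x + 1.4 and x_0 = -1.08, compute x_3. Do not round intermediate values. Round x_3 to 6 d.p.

x_1 = g(-1.080000) = 1.814720
x_2 = g(1.814720) = 0.703148
x_3 = g(0.703148) = 1.129991

1.129991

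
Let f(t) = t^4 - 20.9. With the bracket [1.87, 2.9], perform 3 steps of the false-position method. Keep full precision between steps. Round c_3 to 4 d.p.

False-position update: c = (a·f(b) − b·f(a))/(f(b) − f(a)); replace the endpoint whose sign matches f(c).
f(1.870000) = -8.671690, f(2.900000) = 49.828100
step 1: c = 2.022682, f(c) = -4.161749 < 0 → new bracket [2.022682, 2.900000]
step 2: c = 2.090309, f(c) = -1.808426 < 0 → new bracket [2.090309, 2.900000]
step 3: c = 2.118666, f(c) = -0.751166 < 0 → new bracket [2.118666, 2.900000]

2.1187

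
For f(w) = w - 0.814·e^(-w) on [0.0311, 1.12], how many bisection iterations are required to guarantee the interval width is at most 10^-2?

Initial width b − a = 1.12 − 0.0311 = 1.088900.
After n steps the width is (b−a)/2^n; need (b−a)/2^n ≤ 10^-2.
So n ≥ log₂(1.088900/10^-2) = log₂(108.8900) ≈ 6.7667.
Hence n = 7.

7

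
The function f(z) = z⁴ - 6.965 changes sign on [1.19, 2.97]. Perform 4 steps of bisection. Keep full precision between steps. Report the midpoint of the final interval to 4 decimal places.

1.5794

f(1.190000) = -4.959661, f(2.970000) = 70.843277 (opposite signs)
step 1: m = 2.080000, f(m) = 11.752737 > 0 → root in [1.190000, 2.080000]
step 2: m = 1.635000, f(m) = 0.181132 > 0 → root in [1.190000, 1.635000]
step 3: m = 1.412500, f(m) = -2.984352 < 0 → root in [1.412500, 1.635000]
step 4: m = 1.523750, f(m) = -1.574179 < 0 → root in [1.523750, 1.635000]
Midpoint of [1.523750, 1.635000] = 1.579375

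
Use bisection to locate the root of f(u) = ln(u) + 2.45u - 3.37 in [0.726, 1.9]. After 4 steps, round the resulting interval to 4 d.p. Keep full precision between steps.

f(0.726000) = -1.911505, f(1.900000) = 1.926854 (opposite signs)
step 1: m = 1.313000, f(m) = 0.119165 > 0 → root in [0.726000, 1.313000]
step 2: m = 1.019500, f(m) = -0.852913 < 0 → root in [1.019500, 1.313000]
step 3: m = 1.166250, f(m) = -0.358894 < 0 → root in [1.166250, 1.313000]
step 4: m = 1.239625, f(m) = -0.118110 < 0 → root in [1.239625, 1.313000]

[1.2396, 1.3130]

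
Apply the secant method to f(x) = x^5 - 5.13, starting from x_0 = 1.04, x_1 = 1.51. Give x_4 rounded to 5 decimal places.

f(x_0) = -3.913347, f(x_1) = 2.720273
x_2 = 1.510000 - (2.720273)·(1.510000 - 1.040000)/(2.720273 - (-3.913347)) = 1.317265; f(x_2) = -1.163875
x_3 = 1.317265 - (-1.163875)·(1.317265 - 1.510000)/(-1.163875 - (2.720273)) = 1.375018; f(x_3) = -0.214795
x_4 = 1.375018 - (-0.214795)·(1.375018 - 1.317265)/(-0.214795 - (-1.163875)) = 1.388088; f(x_4) = 0.023301

1.38809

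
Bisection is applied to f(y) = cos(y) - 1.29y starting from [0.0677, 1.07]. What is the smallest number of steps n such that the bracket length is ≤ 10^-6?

Initial width b − a = 1.07 − 0.0677 = 1.002300.
After n steps the width is (b−a)/2^n; need (b−a)/2^n ≤ 10^-6.
So n ≥ log₂(1.002300/10^-6) = log₂(1002300.0000) ≈ 19.9349.
Hence n = 20.

20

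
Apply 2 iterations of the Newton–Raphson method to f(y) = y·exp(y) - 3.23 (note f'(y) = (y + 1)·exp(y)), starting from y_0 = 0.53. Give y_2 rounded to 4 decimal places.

y_0 = 0.530000: f = -2.329566, f' = 2.599366 → y_1 = 0.530000 - (-2.329566)/(2.599366) = 1.426205
y_1 = 1.426205: f = 2.707110, f' = 10.099982 → y_2 = 1.426205 - (2.707110)/(10.099982) = 1.158174

1.1582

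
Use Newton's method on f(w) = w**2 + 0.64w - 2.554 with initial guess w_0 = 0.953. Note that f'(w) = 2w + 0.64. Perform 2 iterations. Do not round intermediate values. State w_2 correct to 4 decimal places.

1.3106

Newton update: w ← w − f(w)/f'(w).
w_0 = 0.953000: f = -1.035871, f' = 2.546000 → w_1 = 0.953000 - (-1.035871)/(2.546000) = 1.359862
w_1 = 1.359862: f = 0.165537, f' = 3.359724 → w_2 = 1.359862 - (0.165537)/(3.359724) = 1.310591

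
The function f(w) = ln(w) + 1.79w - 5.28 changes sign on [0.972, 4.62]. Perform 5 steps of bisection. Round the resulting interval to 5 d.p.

[2.34000, 2.45400]

f(0.972000) = -3.568519, f(4.620000) = 4.520195 (opposite signs)
step 1: m = 2.796000, f(m) = 0.753030 > 0 → root in [0.972000, 2.796000]
step 2: m = 1.884000, f(m) = -1.274243 < 0 → root in [1.884000, 2.796000]
step 3: m = 2.340000, f(m) = -0.241249 < 0 → root in [2.340000, 2.796000]
step 4: m = 2.568000, f(m) = 0.259847 > 0 → root in [2.340000, 2.568000]
step 5: m = 2.454000, f(m) = 0.010379 > 0 → root in [2.340000, 2.454000]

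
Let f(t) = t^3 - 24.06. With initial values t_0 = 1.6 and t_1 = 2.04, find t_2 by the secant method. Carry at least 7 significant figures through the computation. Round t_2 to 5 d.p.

f(t_0) = -19.964000, f(t_1) = -15.570336
t_2 = 2.040000 - (-15.570336)·(2.040000 - 1.600000)/(-15.570336 - (-19.964000)) = 3.599279; f(t_2) = 22.567972

3.59928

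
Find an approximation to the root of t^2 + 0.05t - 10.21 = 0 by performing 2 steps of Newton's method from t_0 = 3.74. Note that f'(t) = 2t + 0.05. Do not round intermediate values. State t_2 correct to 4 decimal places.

3.1707

Newton update: t ← t − f(t)/f'(t).
t_0 = 3.740000: f = 3.964600, f' = 7.530000 → t_1 = 3.740000 - (3.964600)/(7.530000) = 3.213493
t_1 = 3.213493: f = 0.277210, f' = 6.476985 → t_2 = 3.213493 - (0.277210)/(6.476985) = 3.170693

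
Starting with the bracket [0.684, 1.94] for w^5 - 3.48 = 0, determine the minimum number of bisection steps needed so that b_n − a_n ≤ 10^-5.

17

Initial width b − a = 1.94 − 0.684 = 1.256000.
After n steps the width is (b−a)/2^n; need (b−a)/2^n ≤ 10^-5.
So n ≥ log₂(1.256000/10^-5) = log₂(125600.0000) ≈ 16.9385.
Hence n = 17.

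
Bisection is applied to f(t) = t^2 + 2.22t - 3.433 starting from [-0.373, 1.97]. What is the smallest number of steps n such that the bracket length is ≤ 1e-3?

12

Initial width b − a = 1.97 − -0.373 = 2.343000.
After n steps the width is (b−a)/2^n; need (b−a)/2^n ≤ 1e-3.
So n ≥ log₂(2.343000/1e-3) = log₂(2343.0000) ≈ 11.1941.
Hence n = 12.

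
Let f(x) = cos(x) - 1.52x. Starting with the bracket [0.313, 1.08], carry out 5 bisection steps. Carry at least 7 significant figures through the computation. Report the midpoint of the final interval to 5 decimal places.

0.56467

f(0.313000) = 0.475654, f(1.080000) = -1.170272 (opposite signs)
step 1: m = 0.696500, f(m) = -0.291588 < 0 → root in [0.313000, 0.696500]
step 2: m = 0.504750, f(m) = 0.108075 > 0 → root in [0.504750, 0.696500]
step 3: m = 0.600625, f(m) = -0.087967 < 0 → root in [0.504750, 0.600625]
step 4: m = 0.552687, f(m) = 0.011032 > 0 → root in [0.552687, 0.600625]
step 5: m = 0.576656, f(m) = -0.038227 < 0 → root in [0.552687, 0.576656]
Midpoint of [0.552687, 0.576656] = 0.564672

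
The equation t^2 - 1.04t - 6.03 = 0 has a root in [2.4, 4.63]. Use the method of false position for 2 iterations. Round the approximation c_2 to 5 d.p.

False-position update: c = (a·f(b) − b·f(a))/(f(b) − f(a)); replace the endpoint whose sign matches f(c).
f(2.400000) = -2.766000, f(4.630000) = 10.591700
step 1: c = 2.861770, f(c) = -0.816515 < 0 → new bracket [2.861770, 4.630000]
step 2: c = 2.988326, f(c) = -0.207765 < 0 → new bracket [2.988326, 4.630000]

2.98833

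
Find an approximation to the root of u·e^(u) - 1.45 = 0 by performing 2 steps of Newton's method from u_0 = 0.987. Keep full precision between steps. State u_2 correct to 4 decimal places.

0.7136

f'(u) = (u + 1)·e^(u)
u_0 = 0.987000: f = 1.198292, f' = 5.331464 → u_1 = 0.987000 - (1.198292)/(5.331464) = 0.762242
u_1 = 0.762242: f = 0.183541, f' = 3.776615 → u_2 = 0.762242 - (0.183541)/(3.776615) = 0.713642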